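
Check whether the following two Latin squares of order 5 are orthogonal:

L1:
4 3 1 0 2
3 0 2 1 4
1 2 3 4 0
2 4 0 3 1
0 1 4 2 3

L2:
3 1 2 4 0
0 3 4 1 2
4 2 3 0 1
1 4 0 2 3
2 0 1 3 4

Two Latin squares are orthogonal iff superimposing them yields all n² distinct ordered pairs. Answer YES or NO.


Form the n² = 25 superimposed pairs (L1[i][j], L2[i][j]), row by row (rows and columns indexed from 0):
row 0: (4,3) (3,1) (1,2) (0,4) (2,0)
row 1: (3,0) (0,3) (2,4) (1,1) (4,2)
row 2: (1,4) (2,2) (3,3) (4,0) (0,1)
row 3: (2,1) (4,4) (0,0) (3,2) (1,3)
row 4: (0,2) (1,0) (4,1) (2,3) (3,4)
Orthogonality requires all 25 pairs distinct.
Check by first coordinate: for each symbol s of L1, list the L2 entries in the n cells where L1 = s; they must all differ.
  L1 = 0: L2 entries (in reading order) 4, 3, 1, 0, 2 — all 5 distinct ✓
  L1 = 1: L2 entries (in reading order) 2, 1, 4, 3, 0 — all 5 distinct ✓
  L1 = 2: L2 entries (in reading order) 0, 4, 2, 1, 3 — all 5 distinct ✓
  L1 = 3: L2 entries (in reading order) 1, 0, 3, 2, 4 — all 5 distinct ✓
  L1 = 4: L2 entries (in reading order) 3, 2, 0, 4, 1 — all 5 distinct ✓
Every symbol of L1 meets every symbol of L2 exactly once, so all 25 pairs are distinct (25 of 25).
Conclusion: YES.

YES


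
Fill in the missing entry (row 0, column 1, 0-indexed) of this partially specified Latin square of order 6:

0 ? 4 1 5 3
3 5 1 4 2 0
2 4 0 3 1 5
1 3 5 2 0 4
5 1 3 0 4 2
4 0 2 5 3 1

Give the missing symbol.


Row 0 contains symbols [0, 1, 3, 4, 5] — missing [2].
Column 1 contains symbols [0, 1, 3, 4, 5] — missing [2].
The missing symbol must appear in both missing sets; intersection = [2].
Therefore the hidden value is 2.

Missing value = 2.


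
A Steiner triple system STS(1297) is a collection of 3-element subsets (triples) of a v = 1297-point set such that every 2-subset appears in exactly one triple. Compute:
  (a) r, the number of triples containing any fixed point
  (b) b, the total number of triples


An STS(v) is a 2-(v, 3, 1) BIBD: block size k = 3, λ = 1.
Replication: r(k − 1) = λ(v − 1) ⇒ r·2 = 1297 − 1 = 1296 ⇒ r = 648.
Block count: bk = vr ⇒ b·3 = 1297·648 = 840456 ⇒ b = 280152.

r = 648, b = 280152.


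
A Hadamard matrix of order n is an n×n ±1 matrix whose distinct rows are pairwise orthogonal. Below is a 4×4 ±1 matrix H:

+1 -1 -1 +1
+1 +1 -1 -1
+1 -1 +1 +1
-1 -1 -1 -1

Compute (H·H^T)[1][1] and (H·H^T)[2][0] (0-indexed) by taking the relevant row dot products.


Row 0 of H: [1, -1, -1, 1].
Row 1 of H: [1, 1, -1, -1].
Row 2 of H: [1, -1, 1, 1].
(H·H^T)[1][1] = Σ_j H[1][j]·H[1][j] = (1)² + (1)² + (-1)² + (-1)² = 1 + 1 + 1 + 1 = 4.
(H·H^T)[2][0] = Σ_j H[2][j]·H[0][j] = (1)·(1) + (-1)·(-1) + (1)·(-1) + (1)·(1) = 1 + 1 + -1 + 1 = 2.
Rows 2 and 0 are not orthogonal (dot product = 2 ≠ 0), so H is not a Hadamard matrix.

(1,1) entry = 4; (2,0) entry = 2.


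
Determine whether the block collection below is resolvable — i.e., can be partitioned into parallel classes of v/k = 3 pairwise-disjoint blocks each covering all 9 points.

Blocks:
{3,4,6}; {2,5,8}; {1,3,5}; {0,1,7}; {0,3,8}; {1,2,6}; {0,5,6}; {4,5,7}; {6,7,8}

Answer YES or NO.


v = 9, block size k = 3, number of blocks = 9.
For resolvability, blocks must partition into parallel classes of size v/k = 3.
Total blocks must therefore be a multiple of 3: 9 = 3·3 + 0 ⇒ divisible ✓.
Consider block {1,3,5}. The only other block(s) in the collection disjoint from it are {6,7,8} — just 1 block(s). Any parallel class containing {1,3,5} would need 2 other blocks each disjoint from it, so no parallel class of size 3 can contain {1,3,5}.
Since every block must belong to some parallel class in a resolution, the collection cannot be partitioned into parallel classes.
Resolvable? NO.

NO


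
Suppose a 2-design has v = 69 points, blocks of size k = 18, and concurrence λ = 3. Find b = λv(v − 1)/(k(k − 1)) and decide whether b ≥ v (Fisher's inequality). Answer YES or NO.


r = λ(v − 1)/(k − 1) = 3·68/17 = 12.
b = vr/k = 69·12/18 = 46.
Fisher's inequality: b ≥ v ⇔ 46 ≥ 69? NO.

NO


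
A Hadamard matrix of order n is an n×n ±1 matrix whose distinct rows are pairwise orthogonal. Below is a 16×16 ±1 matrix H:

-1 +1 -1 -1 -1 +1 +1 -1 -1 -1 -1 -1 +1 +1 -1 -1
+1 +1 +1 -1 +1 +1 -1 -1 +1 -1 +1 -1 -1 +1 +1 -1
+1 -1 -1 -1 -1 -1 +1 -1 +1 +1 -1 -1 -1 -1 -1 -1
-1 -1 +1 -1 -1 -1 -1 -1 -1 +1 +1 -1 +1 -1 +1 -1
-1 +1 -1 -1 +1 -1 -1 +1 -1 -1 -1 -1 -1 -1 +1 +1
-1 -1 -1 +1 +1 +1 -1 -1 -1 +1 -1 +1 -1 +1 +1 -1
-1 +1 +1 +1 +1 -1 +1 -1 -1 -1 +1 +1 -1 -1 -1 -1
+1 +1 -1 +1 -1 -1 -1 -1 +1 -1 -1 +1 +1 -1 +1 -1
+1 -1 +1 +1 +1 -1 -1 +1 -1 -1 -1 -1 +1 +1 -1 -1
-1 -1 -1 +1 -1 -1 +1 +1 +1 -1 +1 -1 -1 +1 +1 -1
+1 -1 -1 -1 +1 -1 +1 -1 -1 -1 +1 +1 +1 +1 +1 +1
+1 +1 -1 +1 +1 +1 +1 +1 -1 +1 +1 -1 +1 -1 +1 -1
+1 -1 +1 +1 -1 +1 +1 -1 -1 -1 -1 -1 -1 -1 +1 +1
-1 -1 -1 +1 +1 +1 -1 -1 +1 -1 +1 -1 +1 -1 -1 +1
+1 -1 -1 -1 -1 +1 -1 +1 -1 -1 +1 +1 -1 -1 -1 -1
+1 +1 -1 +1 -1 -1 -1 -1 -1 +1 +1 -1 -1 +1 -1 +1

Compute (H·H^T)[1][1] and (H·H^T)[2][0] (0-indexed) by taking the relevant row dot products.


Row 0 of H: [-1, 1, -1, -1, -1, 1, 1, -1, -1, -1, -1, -1, 1, 1, -1, -1].
Row 1 of H: [1, 1, 1, -1, 1, 1, -1, -1, 1, -1, 1, -1, -1, 1, 1, -1].
Row 2 of H: [1, -1, -1, -1, -1, -1, 1, -1, 1, 1, -1, -1, -1, -1, -1, -1].
(H·H^T)[1][1] = Σ_j H[1][j]·H[1][j] = (1)² + (1)² + (1)² + (-1)² + (1)² + (1)² + (-1)² + (-1)² + (1)² + (-1)² + (1)² + (-1)² + (-1)² + (1)² + (1)² + (-1)² = 1 + 1 + 1 + 1 + 1 + 1 + 1 + 1 + 1 + 1 + 1 + 1 + 1 + 1 + 1 + 1 = 16.
(H·H^T)[2][0] = Σ_j H[2][j]·H[0][j] = (1)·(-1) + (-1)·(1) + (-1)·(-1) + (-1)·(-1) + (-1)·(-1) + (-1)·(1) + (1)·(1) + (-1)·(-1) + (1)·(-1) + (1)·(-1) + (-1)·(-1) + (-1)·(-1) + (-1)·(1) + (-1)·(1) + (-1)·(-1) + (-1)·(-1) = -1 + -1 + 1 + 1 + 1 + -1 + 1 + 1 + -1 + -1 + 1 + 1 + -1 + -1 + 1 + 1 = 2.
Rows 2 and 0 are not orthogonal (dot product = 2 ≠ 0), so H is not a Hadamard matrix.

(1,1) entry = 16; (2,0) entry = 2.


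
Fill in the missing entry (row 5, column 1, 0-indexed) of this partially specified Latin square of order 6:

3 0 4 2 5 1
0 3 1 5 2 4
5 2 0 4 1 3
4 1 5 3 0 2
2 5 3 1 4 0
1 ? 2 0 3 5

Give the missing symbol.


Row 5 contains symbols [0, 1, 2, 3, 5] — missing [4].
Column 1 contains symbols [0, 1, 2, 3, 5] — missing [4].
The missing symbol must appear in both missing sets; intersection = [4].
Therefore the hidden value is 4.

Missing value = 4.


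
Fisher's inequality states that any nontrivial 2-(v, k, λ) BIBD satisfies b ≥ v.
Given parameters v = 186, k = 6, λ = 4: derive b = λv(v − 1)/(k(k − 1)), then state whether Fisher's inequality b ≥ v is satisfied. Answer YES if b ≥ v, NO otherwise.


b = λv(v − 1)/(k(k − 1)) = 4·186·185/(6·5) = 137640/30 = 4588.
Compare with v = 186: b ≥ v, so Fisher's inequality holds.

YES


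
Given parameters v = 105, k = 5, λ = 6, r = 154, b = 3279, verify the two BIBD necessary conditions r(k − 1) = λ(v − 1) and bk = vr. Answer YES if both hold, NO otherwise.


Condition (i): r(k − 1) = 154·4 = 616; λ(v − 1) = 6·104 = 624. Match? NO.
Condition (ii): bk = 3279·5 = 16395; vr = 105·154 = 16170. Match? NO.
Both conditions hold? NO.

NO


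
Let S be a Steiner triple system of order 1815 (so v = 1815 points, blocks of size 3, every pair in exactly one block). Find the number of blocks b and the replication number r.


An STS(v) is a 2-(v, 3, 1) BIBD: block size k = 3, λ = 1.
Replication: r(k − 1) = λ(v − 1) ⇒ r·2 = 1815 − 1 = 1814 ⇒ r = 907.
Block count: b = v(v − 1)/6 = 1815·1814/6 = 3292410/6 = 548735.
(Check via bk = vr: 548735·3 = 1646205 = 1815·907 = 1646205 ✓.)

r = 907, b = 548735.


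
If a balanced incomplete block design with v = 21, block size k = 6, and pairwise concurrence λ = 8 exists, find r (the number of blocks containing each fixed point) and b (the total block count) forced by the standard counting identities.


Any 2-(v, k, λ) BIBD satisfies two necessary conditions:
  (i)  Each point sits in r blocks, and counting incidences through any fixed point gives r(k − 1) = λ(v − 1), so r = λ(v − 1)/(k − 1).
  (ii) Total incidences bk = vr, so b = vr/k.
Step 1: r = λ(v − 1)/(k − 1) = 8·(21 − 1)/(6 − 1) = 8·20/5 = 160/5 = 32.
Step 2: b = vr/k = 21·32/6 = 672/6 = 112.
Check integrality: r = 32 ∈ Z ✓, b = 112 ∈ Z ✓.
(These identities are necessary conditions: they determine r and b for any design with these parameters, but do not by themselves prove that one exists.)

r = 32, b = 112.


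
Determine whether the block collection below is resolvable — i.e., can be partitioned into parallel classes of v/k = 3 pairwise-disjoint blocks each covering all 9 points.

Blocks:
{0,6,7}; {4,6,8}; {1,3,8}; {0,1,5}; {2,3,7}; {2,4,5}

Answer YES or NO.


v = 9, block size k = 3, number of blocks = 6.
For resolvability, blocks must partition into parallel classes of size v/k = 3.
Total blocks must therefore be a multiple of 3: 6 = 3·2 + 0 ⇒ divisible ✓.
Greedy packing gives 2 candidate class(es). Each should be a full parallel class (size 3, covers all 9 points).
  Class 1 (3 blocks): {0,6,7}; {1,3,8}; {2,4,5}. Points covered: [0, 1, 2, 3, 4, 5, 6, 7, 8].
  Class 2 (3 blocks): {4,6,8}; {0,1,5}; {2,3,7}. Points covered: [0, 1, 2, 3, 4, 5, 6, 7, 8].
All classes full (size 3)? YES. All classes cover every point? YES.
Resolvable? YES.

YES


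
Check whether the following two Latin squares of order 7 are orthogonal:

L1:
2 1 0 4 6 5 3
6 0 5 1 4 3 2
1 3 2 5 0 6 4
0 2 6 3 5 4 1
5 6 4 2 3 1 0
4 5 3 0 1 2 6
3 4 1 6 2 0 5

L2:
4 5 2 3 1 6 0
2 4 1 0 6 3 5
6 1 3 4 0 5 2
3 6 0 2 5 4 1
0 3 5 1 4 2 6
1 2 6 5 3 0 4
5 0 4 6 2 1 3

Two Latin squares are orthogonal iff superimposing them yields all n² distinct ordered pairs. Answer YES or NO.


Form the n² = 49 superimposed pairs (L1[i][j], L2[i][j]), row by row (rows and columns indexed from 0):
row 0: (2,4) (1,5) (0,2) (4,3) (6,1) (5,6) (3,0)
row 1: (6,2) (0,4) (5,1) (1,0) (4,6) (3,3) (2,5)
row 2: (1,6) (3,1) (2,3) (5,4) (0,0) (6,5) (4,2)
row 3: (0,3) (2,6) (6,0) (3,2) (5,5) (4,4) (1,1)
row 4: (5,0) (6,3) (4,5) (2,1) (3,4) (1,2) (0,6)
row 5: (4,1) (5,2) (3,6) (0,5) (1,3) (2,0) (6,4)
row 6: (3,5) (4,0) (1,4) (6,6) (2,2) (0,1) (5,3)
Orthogonality requires all 49 pairs distinct.
Check by first coordinate: for each symbol s of L1, list the L2 entries in the n cells where L1 = s; they must all differ.
  L1 = 0: L2 entries (in reading order) 2, 4, 0, 3, 6, 5, 1 — all 7 distinct ✓
  L1 = 1: L2 entries (in reading order) 5, 0, 6, 1, 2, 3, 4 — all 7 distinct ✓
  L1 = 2: L2 entries (in reading order) 4, 5, 3, 6, 1, 0, 2 — all 7 distinct ✓
  L1 = 3: L2 entries (in reading order) 0, 3, 1, 2, 4, 6, 5 — all 7 distinct ✓
  L1 = 4: L2 entries (in reading order) 3, 6, 2, 4, 5, 1, 0 — all 7 distinct ✓
  L1 = 5: L2 entries (in reading order) 6, 1, 4, 5, 0, 2, 3 — all 7 distinct ✓
  L1 = 6: L2 entries (in reading order) 1, 2, 5, 0, 3, 4, 6 — all 7 distinct ✓
Every symbol of L1 meets every symbol of L2 exactly once, so all 49 pairs are distinct (49 of 49).
Conclusion: YES.

YES


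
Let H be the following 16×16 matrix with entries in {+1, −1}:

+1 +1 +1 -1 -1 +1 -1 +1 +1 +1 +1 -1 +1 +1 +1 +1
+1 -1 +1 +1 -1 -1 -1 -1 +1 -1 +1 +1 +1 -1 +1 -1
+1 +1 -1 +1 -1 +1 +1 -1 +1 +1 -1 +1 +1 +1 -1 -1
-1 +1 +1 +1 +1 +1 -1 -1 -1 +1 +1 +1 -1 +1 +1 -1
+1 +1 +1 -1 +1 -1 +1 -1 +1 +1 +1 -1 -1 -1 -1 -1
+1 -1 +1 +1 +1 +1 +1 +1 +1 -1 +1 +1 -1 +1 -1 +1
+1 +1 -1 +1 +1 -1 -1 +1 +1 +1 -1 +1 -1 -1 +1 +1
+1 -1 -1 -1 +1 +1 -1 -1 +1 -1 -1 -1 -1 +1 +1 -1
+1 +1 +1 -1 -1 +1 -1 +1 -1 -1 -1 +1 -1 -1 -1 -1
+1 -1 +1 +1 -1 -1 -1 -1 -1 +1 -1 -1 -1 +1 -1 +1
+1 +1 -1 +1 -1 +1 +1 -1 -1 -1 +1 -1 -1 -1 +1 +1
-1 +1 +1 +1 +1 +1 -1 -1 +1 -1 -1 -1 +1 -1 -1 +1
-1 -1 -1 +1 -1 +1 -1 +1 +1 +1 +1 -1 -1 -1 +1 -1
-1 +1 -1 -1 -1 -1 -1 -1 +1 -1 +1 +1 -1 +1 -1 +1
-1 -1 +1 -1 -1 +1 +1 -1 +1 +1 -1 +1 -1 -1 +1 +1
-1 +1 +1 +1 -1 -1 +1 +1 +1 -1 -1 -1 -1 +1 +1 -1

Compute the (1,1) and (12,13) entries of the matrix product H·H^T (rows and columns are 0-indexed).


Row 1 of H: [1, -1, 1, 1, -1, -1, -1, -1, 1, -1, 1, 1, 1, -1, 1, -1].
Row 12 of H: [-1, -1, -1, 1, -1, 1, -1, 1, 1, 1, 1, -1, -1, -1, 1, -1].
Row 13 of H: [-1, 1, -1, -1, -1, -1, -1, -1, 1, -1, 1, 1, -1, 1, -1, 1].
(H·H^T)[1][1] = Σ_j H[1][j]·H[1][j] = (1)² + (-1)² + (1)² + (1)² + (-1)² + (-1)² + (-1)² + (-1)² + (1)² + (-1)² + (1)² + (1)² + (1)² + (-1)² + (1)² + (-1)² = 1 + 1 + 1 + 1 + 1 + 1 + 1 + 1 + 1 + 1 + 1 + 1 + 1 + 1 + 1 + 1 = 16.
(H·H^T)[12][13] = Σ_j H[12][j]·H[13][j] = (-1)·(-1) + (-1)·(1) + (-1)·(-1) + (1)·(-1) + (-1)·(-1) + (1)·(-1) + (-1)·(-1) + (1)·(-1) + (1)·(1) + (1)·(-1) + (1)·(1) + (-1)·(1) + (-1)·(-1) + (-1)·(1) + (1)·(-1) + (-1)·(1) = 1 + -1 + 1 + -1 + 1 + -1 + 1 + -1 + 1 + -1 + 1 + -1 + 1 + -1 + -1 + -1 = -2.
Rows 12 and 13 are not orthogonal (dot product = -2 ≠ 0), so H is not a Hadamard matrix.

(1,1) entry = 16; (12,13) entry = -2.


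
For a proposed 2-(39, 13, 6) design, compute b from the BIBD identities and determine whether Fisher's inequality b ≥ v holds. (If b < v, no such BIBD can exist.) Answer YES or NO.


b = λv(v − 1)/(k(k − 1)) = 6·39·38/(13·12) = 8892/156 = 57.
Compare with v = 39: b ≥ v, so Fisher's inequality holds.

YES


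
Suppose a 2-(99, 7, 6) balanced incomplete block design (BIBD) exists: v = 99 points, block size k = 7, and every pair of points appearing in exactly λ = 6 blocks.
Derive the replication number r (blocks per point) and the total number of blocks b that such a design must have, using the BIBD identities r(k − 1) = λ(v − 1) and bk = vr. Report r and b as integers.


Any 2-(v, k, λ) BIBD satisfies two necessary conditions:
  (i)  Each point sits in r blocks, and counting incidences through any fixed point gives r(k − 1) = λ(v − 1), so r = λ(v − 1)/(k − 1).
  (ii) Total incidences bk = vr, so b = vr/k.
Step 1: r = λ(v − 1)/(k − 1) = 6·(99 − 1)/(7 − 1) = 6·98/6 = 588/6 = 98.
Step 2: b = vr/k = 99·98/7 = 9702/7 = 1386.
Check integrality: r = 98 ∈ Z ✓, b = 1386 ∈ Z ✓.
(These identities are necessary conditions: they determine r and b for any design with these parameters, but do not by themselves prove that one exists.)

r = 98, b = 1386.


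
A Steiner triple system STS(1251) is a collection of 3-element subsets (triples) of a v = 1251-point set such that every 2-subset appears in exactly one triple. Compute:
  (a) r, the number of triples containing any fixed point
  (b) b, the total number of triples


An STS(v) is a 2-(v, 3, 1) BIBD: block size k = 3, λ = 1.
Replication: r(k − 1) = λ(v − 1) ⇒ r·2 = 1251 − 1 = 1250 ⇒ r = 625.
Block count: bk = vr ⇒ b·3 = 1251·625 = 781875 ⇒ b = 260625.

r = 625, b = 260625.


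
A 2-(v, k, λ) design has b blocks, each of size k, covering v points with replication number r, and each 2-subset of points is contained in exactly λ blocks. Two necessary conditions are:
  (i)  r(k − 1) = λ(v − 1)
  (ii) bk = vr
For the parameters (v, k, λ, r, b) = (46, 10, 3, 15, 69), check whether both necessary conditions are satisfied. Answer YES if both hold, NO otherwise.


Condition (i): r(k − 1) = 15·9 = 135; λ(v − 1) = 3·45 = 135. Match? YES.
Condition (ii): bk = 69·10 = 690; vr = 46·15 = 690. Match? YES.
Both conditions hold? YES.

YES


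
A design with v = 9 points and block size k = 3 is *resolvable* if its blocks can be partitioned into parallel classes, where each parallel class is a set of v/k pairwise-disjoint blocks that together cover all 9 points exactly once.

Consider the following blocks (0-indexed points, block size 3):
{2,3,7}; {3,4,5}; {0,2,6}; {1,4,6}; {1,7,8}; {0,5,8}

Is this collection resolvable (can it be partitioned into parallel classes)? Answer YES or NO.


v = 9, block size k = 3, number of blocks = 6.
For resolvability, blocks must partition into parallel classes of size v/k = 3.
Total blocks must therefore be a multiple of 3: 6 = 3·2 + 0 ⇒ divisible ✓.
Greedy packing gives 2 candidate class(es). Each should be a full parallel class (size 3, covers all 9 points).
  Class 1 (3 blocks): {2,3,7}; {1,4,6}; {0,5,8}. Points covered: [0, 1, 2, 3, 4, 5, 6, 7, 8].
  Class 2 (3 blocks): {3,4,5}; {0,2,6}; {1,7,8}. Points covered: [0, 1, 2, 3, 4, 5, 6, 7, 8].
All classes full (size 3)? YES. All classes cover every point? YES.
Resolvable? YES.

YES


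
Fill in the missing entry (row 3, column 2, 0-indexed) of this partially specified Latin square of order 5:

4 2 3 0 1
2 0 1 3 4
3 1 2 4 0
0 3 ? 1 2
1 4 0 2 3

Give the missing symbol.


Row 3 contains symbols [0, 1, 2, 3] — missing [4].
Column 2 contains symbols [0, 1, 2, 3] — missing [4].
The missing symbol must appear in both missing sets; intersection = [4].
Therefore the hidden value is 4.

Missing value = 4.


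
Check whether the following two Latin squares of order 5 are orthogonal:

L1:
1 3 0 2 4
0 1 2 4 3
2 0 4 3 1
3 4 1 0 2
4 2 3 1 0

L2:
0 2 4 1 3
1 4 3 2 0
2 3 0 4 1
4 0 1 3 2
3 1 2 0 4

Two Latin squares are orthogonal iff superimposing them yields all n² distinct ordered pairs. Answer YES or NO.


Form the n² = 25 superimposed pairs (L1[i][j], L2[i][j]), row by row (rows and columns indexed from 0):
row 0: (1,0) (3,2) (0,4) (2,1) (4,3)
row 1: (0,1) (1,4) (2,3) (4,2) (3,0)
row 2: (2,2) (0,3) (4,0) (3,4) (1,1)
row 3: (3,4) (4,0) (1,1) (0,3) (2,2)
row 4: (4,3) (2,1) (3,2) (1,0) (0,4)
Orthogonality requires all 25 pairs distinct.
But the pair (3,4) repeats: cell (2,3) has L1 = 3, L2 = 4, and cell (3,0) has L1 = 3, L2 = 4.
A repeated pair means some other pair never occurs (only 15 distinct pairs out of 25), so the squares are not orthogonal.
Conclusion: NO.

NO


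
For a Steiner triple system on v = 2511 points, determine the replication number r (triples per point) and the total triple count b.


An STS(v) is a 2-(v, 3, 1) BIBD: block size k = 3, λ = 1.
Replication: r(k − 1) = λ(v − 1) ⇒ r·2 = 2511 − 1 = 2510 ⇒ r = 1255.
Block count: b = v(v − 1)/6 = 2511·2510/6 = 6302610/6 = 1050435.

r = 1255, b = 1050435.


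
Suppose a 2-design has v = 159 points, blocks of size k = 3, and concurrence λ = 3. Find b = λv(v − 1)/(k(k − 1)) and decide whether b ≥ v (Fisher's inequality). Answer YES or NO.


r = λ(v − 1)/(k − 1) = 3·158/2 = 237.
b = vr/k = 159·237/3 = 12561.
Fisher's inequality: b ≥ v ⇔ 12561 ≥ 159? YES.

YES


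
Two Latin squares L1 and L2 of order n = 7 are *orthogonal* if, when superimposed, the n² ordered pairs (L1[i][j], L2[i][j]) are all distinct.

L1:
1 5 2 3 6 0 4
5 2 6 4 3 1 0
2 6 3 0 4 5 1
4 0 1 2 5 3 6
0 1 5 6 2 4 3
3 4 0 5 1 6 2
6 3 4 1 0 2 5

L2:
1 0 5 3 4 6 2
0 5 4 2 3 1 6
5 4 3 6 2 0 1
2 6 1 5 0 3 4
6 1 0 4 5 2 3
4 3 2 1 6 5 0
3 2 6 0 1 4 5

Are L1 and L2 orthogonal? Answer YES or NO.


Form the n² = 49 superimposed pairs (L1[i][j], L2[i][j]), row by row (rows and columns indexed from 0):
row 0: (1,1) (5,0) (2,5) (3,3) (6,4) (0,6) (4,2)
row 1: (5,0) (2,5) (6,4) (4,2) (3,3) (1,1) (0,6)
row 2: (2,5) (6,4) (3,3) (0,6) (4,2) (5,0) (1,1)
row 3: (4,2) (0,6) (1,1) (2,5) (5,0) (3,3) (6,4)
row 4: (0,6) (1,1) (5,0) (6,4) (2,5) (4,2) (3,3)
row 5: (3,4) (4,3) (0,2) (5,1) (1,6) (6,5) (2,0)
row 6: (6,3) (3,2) (4,6) (1,0) (0,1) (2,4) (5,5)
Orthogonality requires all 49 pairs distinct.
But the pair (5,0) repeats: cell (0,1) has L1 = 5, L2 = 0, and cell (1,0) has L1 = 5, L2 = 0.
A repeated pair means some other pair never occurs (only 21 distinct pairs out of 49), so the squares are not orthogonal.
Conclusion: NO.

NO


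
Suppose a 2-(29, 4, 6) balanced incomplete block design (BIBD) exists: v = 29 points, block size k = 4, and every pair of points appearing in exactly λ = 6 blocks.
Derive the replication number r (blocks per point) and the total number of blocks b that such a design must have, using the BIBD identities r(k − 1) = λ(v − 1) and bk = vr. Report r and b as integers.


Any 2-(v, k, λ) BIBD satisfies two necessary conditions:
  (i)  Each point sits in r blocks, and counting incidences through any fixed point gives r(k − 1) = λ(v − 1), so r = λ(v − 1)/(k − 1).
  (ii) Total incidences bk = vr, so b = vr/k.
Step 1: r = λ(v − 1)/(k − 1) = 6·(29 − 1)/(4 − 1) = 6·28/3 = 168/3 = 56.
Step 2: b = vr/k = 29·56/4 = 1624/4 = 406.
Check integrality: r = 56 ∈ Z ✓, b = 406 ∈ Z ✓.
(These identities are necessary conditions: they determine r and b for any design with these parameters, but do not by themselves prove that one exists.)

r = 56, b = 406.


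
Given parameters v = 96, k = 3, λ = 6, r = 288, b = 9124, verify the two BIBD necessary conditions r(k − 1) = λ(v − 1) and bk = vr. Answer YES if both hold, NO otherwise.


Condition (i): r(k − 1) = 288·2 = 576; λ(v − 1) = 6·95 = 570. Match? NO.
Condition (ii): bk = 9124·3 = 27372; vr = 96·288 = 27648. Match? NO.
Both conditions hold? NO.

NO


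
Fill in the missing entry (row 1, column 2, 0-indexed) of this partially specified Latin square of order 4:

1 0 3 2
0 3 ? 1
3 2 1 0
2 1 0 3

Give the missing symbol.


Row 1 contains symbols [0, 1, 3] — missing [2].
Column 2 contains symbols [0, 1, 3] — missing [2].
The missing symbol must appear in both missing sets; intersection = [2].
Therefore the hidden value is 2.

Missing value = 2.


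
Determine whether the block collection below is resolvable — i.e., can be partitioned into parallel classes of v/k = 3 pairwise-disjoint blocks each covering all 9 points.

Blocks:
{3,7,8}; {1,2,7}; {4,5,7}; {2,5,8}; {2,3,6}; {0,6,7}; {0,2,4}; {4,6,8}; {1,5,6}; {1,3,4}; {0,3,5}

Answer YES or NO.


v = 9, block size k = 3, number of blocks = 11.
For resolvability, blocks must partition into parallel classes of size v/k = 3.
Total blocks must therefore be a multiple of 3: 11 = 3·3 + 2 ⇒ not divisible ✗.
Resolvable? NO.

NO


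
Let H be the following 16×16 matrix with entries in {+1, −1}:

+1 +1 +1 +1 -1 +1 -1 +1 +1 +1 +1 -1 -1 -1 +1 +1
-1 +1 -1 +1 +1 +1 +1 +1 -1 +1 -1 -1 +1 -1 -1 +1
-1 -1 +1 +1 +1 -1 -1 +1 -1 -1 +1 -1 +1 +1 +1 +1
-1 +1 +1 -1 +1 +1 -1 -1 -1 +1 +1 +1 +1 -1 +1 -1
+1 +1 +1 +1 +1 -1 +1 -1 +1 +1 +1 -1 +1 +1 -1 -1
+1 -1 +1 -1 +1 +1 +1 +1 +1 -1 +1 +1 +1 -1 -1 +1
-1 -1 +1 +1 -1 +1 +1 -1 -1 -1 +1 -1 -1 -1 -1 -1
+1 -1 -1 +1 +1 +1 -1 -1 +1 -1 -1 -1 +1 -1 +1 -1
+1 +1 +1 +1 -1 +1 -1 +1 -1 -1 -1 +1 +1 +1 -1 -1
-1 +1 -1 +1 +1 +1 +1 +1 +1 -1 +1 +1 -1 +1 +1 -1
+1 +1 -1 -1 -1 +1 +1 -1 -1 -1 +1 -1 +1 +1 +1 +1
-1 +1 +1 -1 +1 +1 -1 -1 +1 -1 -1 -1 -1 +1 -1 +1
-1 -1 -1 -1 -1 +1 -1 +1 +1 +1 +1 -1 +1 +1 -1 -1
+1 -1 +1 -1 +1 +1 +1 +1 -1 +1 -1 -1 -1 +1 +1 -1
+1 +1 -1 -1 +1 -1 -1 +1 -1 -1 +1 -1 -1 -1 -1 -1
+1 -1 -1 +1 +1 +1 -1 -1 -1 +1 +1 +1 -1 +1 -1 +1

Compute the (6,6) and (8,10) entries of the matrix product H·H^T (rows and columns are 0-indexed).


Row 6 of H: [-1, -1, 1, 1, -1, 1, 1, -1, -1, -1, 1, -1, -1, -1, -1, -1].
Row 8 of H: [1, 1, 1, 1, -1, 1, -1, 1, -1, -1, -1, 1, 1, 1, -1, -1].
Row 10 of H: [1, 1, -1, -1, -1, 1, 1, -1, -1, -1, 1, -1, 1, 1, 1, 1].
(H·H^T)[6][6] = Σ_j H[6][j]·H[6][j] = (-1)² + (-1)² + (1)² + (1)² + (-1)² + (1)² + (1)² + (-1)² + (-1)² + (-1)² + (1)² + (-1)² + (-1)² + (-1)² + (-1)² + (-1)² = 1 + 1 + 1 + 1 + 1 + 1 + 1 + 1 + 1 + 1 + 1 + 1 + 1 + 1 + 1 + 1 = 16.
(H·H^T)[8][10] = Σ_j H[8][j]·H[10][j] = (1)·(1) + (1)·(1) + (1)·(-1) + (1)·(-1) + (-1)·(-1) + (1)·(1) + (-1)·(1) + (1)·(-1) + (-1)·(-1) + (-1)·(-1) + (-1)·(1) + (1)·(-1) + (1)·(1) + (1)·(1) + (-1)·(1) + (-1)·(1) = 1 + 1 + -1 + -1 + 1 + 1 + -1 + -1 + 1 + 1 + -1 + -1 + 1 + 1 + -1 + -1 = 0.
So rows 8 and 10 are orthogonal; the diagonal entry equals n = 16.

(6,6) entry = 16; (8,10) entry = 0.


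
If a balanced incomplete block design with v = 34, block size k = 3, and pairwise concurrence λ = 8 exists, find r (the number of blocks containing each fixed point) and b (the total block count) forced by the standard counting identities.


Any 2-(v, k, λ) BIBD satisfies two necessary conditions:
  (i)  Each point sits in r blocks, and counting incidences through any fixed point gives r(k − 1) = λ(v − 1), so r = λ(v − 1)/(k − 1).
  (ii) Total incidences bk = vr, so b = vr/k.
Step 1: r = λ(v − 1)/(k − 1) = 8·(34 − 1)/(3 − 1) = 8·33/2 = 264/2 = 132.
Step 2: b = vr/k = 34·132/3 = 4488/3 = 1496.
Check integrality: r = 132 ∈ Z ✓, b = 1496 ∈ Z ✓.
(These identities are necessary conditions: they determine r and b for any design with these parameters, but do not by themselves prove that one exists.)

r = 132, b = 1496.


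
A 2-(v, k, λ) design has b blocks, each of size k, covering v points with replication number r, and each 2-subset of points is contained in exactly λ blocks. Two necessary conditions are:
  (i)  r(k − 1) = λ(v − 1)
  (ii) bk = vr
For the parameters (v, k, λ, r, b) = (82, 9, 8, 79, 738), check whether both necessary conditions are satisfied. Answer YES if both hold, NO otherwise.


Condition (i): r(k − 1) = 79·8 = 632; λ(v − 1) = 8·81 = 648. Match? NO.
Condition (ii): bk = 738·9 = 6642; vr = 82·79 = 6478. Match? NO.
Both conditions hold? NO.

NO


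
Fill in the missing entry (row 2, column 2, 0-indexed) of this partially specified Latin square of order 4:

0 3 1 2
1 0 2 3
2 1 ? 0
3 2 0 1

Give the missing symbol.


Row 2 contains symbols [0, 1, 2] — missing [3].
Column 2 contains symbols [0, 1, 2] — missing [3].
The missing symbol must appear in both missing sets; intersection = [3].
Therefore the hidden value is 3.

Missing value = 3.


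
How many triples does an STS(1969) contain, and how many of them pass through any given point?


An STS(v) is a 2-(v, 3, 1) BIBD: block size k = 3, λ = 1.
Replication: r(k − 1) = λ(v − 1) ⇒ r·2 = 1969 − 1 = 1968 ⇒ r = 984.
Block count: bk = vr ⇒ b·3 = 1969·984 = 1937496 ⇒ b = 645832.
(Check via b = v(v − 1)/6 = 1969·1968/6 = 3874992/6 = 645832.)

r = 984, b = 645832.


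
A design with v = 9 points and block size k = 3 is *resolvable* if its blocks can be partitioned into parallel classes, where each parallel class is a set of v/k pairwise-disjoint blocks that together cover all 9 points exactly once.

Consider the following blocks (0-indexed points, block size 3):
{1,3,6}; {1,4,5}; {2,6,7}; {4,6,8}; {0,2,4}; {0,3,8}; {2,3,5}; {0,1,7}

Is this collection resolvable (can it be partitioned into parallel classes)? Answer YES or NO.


v = 9, block size k = 3, number of blocks = 8.
For resolvability, blocks must partition into parallel classes of size v/k = 3.
Total blocks must therefore be a multiple of 3: 8 = 3·2 + 2 ⇒ not divisible ✗.
Resolvable? NO.

NO


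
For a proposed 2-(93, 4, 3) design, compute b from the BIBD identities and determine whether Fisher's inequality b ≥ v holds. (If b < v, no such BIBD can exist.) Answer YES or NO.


r = λ(v − 1)/(k − 1) = 3·92/3 = 92.
b = vr/k = 93·92/4 = 2139.
Fisher's inequality: b ≥ v ⇔ 2139 ≥ 93? YES.

YES


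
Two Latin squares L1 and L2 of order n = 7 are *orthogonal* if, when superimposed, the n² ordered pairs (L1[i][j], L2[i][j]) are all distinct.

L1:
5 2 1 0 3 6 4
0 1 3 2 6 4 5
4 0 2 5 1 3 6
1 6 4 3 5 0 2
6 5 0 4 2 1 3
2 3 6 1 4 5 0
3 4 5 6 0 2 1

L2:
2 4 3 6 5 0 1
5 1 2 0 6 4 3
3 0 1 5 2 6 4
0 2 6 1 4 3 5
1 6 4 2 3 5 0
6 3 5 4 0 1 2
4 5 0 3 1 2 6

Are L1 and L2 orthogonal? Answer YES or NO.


Form the n² = 49 superimposed pairs (L1[i][j], L2[i][j]), row by row (rows and columns indexed from 0):
row 0: (5,2) (2,4) (1,3) (0,6) (3,5) (6,0) (4,1)
row 1: (0,5) (1,1) (3,2) (2,0) (6,6) (4,4) (5,3)
row 2: (4,3) (0,0) (2,1) (5,5) (1,2) (3,6) (6,4)
row 3: (1,0) (6,2) (4,6) (3,1) (5,4) (0,3) (2,5)
row 4: (6,1) (5,6) (0,4) (4,2) (2,3) (1,5) (3,0)
row 5: (2,6) (3,3) (6,5) (1,4) (4,0) (5,1) (0,2)
row 6: (3,4) (4,5) (5,0) (6,3) (0,1) (2,2) (1,6)
Orthogonality requires all 49 pairs distinct.
Check by first coordinate: for each symbol s of L1, list the L2 entries in the n cells where L1 = s; they must all differ.
  L1 = 0: L2 entries (in reading order) 6, 5, 0, 3, 4, 2, 1 — all 7 distinct ✓
  L1 = 1: L2 entries (in reading order) 3, 1, 2, 0, 5, 4, 6 — all 7 distinct ✓
  L1 = 2: L2 entries (in reading order) 4, 0, 1, 5, 3, 6, 2 — all 7 distinct ✓
  L1 = 3: L2 entries (in reading order) 5, 2, 6, 1, 0, 3, 4 — all 7 distinct ✓
  L1 = 4: L2 entries (in reading order) 1, 4, 3, 6, 2, 0, 5 — all 7 distinct ✓
  L1 = 5: L2 entries (in reading order) 2, 3, 5, 4, 6, 1, 0 — all 7 distinct ✓
  L1 = 6: L2 entries (in reading order) 0, 6, 4, 2, 1, 5, 3 — all 7 distinct ✓
Every symbol of L1 meets every symbol of L2 exactly once, so all 49 pairs are distinct (49 of 49).
Conclusion: YES.

YES


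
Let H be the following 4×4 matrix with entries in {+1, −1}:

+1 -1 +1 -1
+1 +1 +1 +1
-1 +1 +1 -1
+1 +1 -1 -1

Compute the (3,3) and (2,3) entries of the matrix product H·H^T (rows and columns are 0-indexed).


Row 2 of H: [-1, 1, 1, -1].
Row 3 of H: [1, 1, -1, -1].
(H·H^T)[3][3] = Σ_j H[3][j]·H[3][j] = (1)² + (1)² + (-1)² + (-1)² = 1 + 1 + 1 + 1 = 4.
(H·H^T)[2][3] = Σ_j H[2][j]·H[3][j] = (-1)·(1) + (1)·(1) + (1)·(-1) + (-1)·(-1) = -1 + 1 + -1 + 1 = 0.
So rows 2 and 3 are orthogonal; the diagonal entry equals n = 4.

(3,3) entry = 4; (2,3) entry = 0.


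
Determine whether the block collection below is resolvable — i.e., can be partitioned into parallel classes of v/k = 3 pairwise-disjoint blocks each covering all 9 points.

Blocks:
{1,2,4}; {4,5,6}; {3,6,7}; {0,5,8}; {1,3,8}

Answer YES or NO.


v = 9, block size k = 3, number of blocks = 5.
For resolvability, blocks must partition into parallel classes of size v/k = 3.
Total blocks must therefore be a multiple of 3: 5 = 3·1 + 2 ⇒ not divisible ✗.
Resolvable? NO.

NO


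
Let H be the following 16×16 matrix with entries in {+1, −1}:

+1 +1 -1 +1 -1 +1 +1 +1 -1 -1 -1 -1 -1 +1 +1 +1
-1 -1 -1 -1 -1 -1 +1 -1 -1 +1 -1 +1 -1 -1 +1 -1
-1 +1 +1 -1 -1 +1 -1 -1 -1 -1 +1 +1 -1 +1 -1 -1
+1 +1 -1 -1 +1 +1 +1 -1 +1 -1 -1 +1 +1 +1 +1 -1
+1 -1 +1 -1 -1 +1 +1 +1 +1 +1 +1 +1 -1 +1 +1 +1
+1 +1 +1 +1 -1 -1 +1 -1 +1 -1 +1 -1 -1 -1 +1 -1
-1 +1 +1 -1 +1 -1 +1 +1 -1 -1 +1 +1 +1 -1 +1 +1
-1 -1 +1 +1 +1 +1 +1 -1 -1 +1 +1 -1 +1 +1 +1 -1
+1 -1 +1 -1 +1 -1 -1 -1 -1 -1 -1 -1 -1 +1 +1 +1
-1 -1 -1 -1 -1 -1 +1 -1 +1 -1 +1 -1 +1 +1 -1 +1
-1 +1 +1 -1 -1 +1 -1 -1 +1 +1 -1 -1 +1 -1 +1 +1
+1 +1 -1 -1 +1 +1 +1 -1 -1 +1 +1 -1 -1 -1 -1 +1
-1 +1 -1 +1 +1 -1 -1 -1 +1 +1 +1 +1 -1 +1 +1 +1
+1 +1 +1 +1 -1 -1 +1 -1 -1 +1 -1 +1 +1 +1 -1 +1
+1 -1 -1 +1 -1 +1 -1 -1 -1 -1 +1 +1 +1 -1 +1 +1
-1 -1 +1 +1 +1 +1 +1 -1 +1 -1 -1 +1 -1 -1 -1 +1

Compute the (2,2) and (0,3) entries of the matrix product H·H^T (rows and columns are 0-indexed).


Row 0 of H: [1, 1, -1, 1, -1, 1, 1, 1, -1, -1, -1, -1, -1, 1, 1, 1].
Row 2 of H: [-1, 1, 1, -1, -1, 1, -1, -1, -1, -1, 1, 1, -1, 1, -1, -1].
Row 3 of H: [1, 1, -1, -1, 1, 1, 1, -1, 1, -1, -1, 1, 1, 1, 1, -1].
(H·H^T)[2][2] = Σ_j H[2][j]·H[2][j] = (-1)² + (1)² + (1)² + (-1)² + (-1)² + (1)² + (-1)² + (-1)² + (-1)² + (-1)² + (1)² + (1)² + (-1)² + (1)² + (-1)² + (-1)² = 1 + 1 + 1 + 1 + 1 + 1 + 1 + 1 + 1 + 1 + 1 + 1 + 1 + 1 + 1 + 1 = 16.
(H·H^T)[0][3] = Σ_j H[0][j]·H[3][j] = (1)·(1) + (1)·(1) + (-1)·(-1) + (1)·(-1) + (-1)·(1) + (1)·(1) + (1)·(1) + (1)·(-1) + (-1)·(1) + (-1)·(-1) + (-1)·(-1) + (-1)·(1) + (-1)·(1) + (1)·(1) + (1)·(1) + (1)·(-1) = 1 + 1 + 1 + -1 + -1 + 1 + 1 + -1 + -1 + 1 + 1 + -1 + -1 + 1 + 1 + -1 = 2.
Rows 0 and 3 are not orthogonal (dot product = 2 ≠ 0), so H is not a Hadamard matrix.

(2,2) entry = 16; (0,3) entry = 2.


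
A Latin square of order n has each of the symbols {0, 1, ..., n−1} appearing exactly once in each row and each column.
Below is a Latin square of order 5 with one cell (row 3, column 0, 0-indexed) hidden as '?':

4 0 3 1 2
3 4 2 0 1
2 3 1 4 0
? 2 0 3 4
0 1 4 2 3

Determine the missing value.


Row 3 contains symbols [0, 2, 3, 4] — missing [1].
Column 0 contains symbols [0, 2, 3, 4] — missing [1].
The missing symbol must appear in both missing sets; intersection = [1].
Therefore the hidden value is 1.

Missing value = 1.


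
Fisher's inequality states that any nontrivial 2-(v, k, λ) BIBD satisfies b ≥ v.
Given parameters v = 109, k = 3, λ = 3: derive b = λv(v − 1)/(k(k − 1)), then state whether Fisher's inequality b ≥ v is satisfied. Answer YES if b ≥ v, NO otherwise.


r = λ(v − 1)/(k − 1) = 3·108/2 = 162.
b = vr/k = 109·162/3 = 5886.
Fisher's inequality: b ≥ v ⇔ 5886 ≥ 109? YES.

YES


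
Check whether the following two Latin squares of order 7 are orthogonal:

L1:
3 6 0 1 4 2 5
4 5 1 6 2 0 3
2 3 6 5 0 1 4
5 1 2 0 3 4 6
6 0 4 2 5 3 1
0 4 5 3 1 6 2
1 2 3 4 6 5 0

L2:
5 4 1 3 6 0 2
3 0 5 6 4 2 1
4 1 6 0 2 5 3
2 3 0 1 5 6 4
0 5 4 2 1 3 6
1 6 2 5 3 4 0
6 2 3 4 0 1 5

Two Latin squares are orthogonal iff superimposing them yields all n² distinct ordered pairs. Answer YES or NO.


Form the n² = 49 superimposed pairs (L1[i][j], L2[i][j]), row by row (rows and columns indexed from 0):
row 0: (3,5) (6,4) (0,1) (1,3) (4,6) (2,0) (5,2)
row 1: (4,3) (5,0) (1,5) (6,6) (2,4) (0,2) (3,1)
row 2: (2,4) (3,1) (6,6) (5,0) (0,2) (1,5) (4,3)
row 3: (5,2) (1,3) (2,0) (0,1) (3,5) (4,6) (6,4)
row 4: (6,0) (0,5) (4,4) (2,2) (5,1) (3,3) (1,6)
row 5: (0,1) (4,6) (5,2) (3,5) (1,3) (6,4) (2,0)
row 6: (1,6) (2,2) (3,3) (4,4) (6,0) (5,1) (0,5)
Orthogonality requires all 49 pairs distinct.
But the pair (2,4) repeats: cell (1,4) has L1 = 2, L2 = 4, and cell (2,0) has L1 = 2, L2 = 4.
A repeated pair means some other pair never occurs (only 21 distinct pairs out of 49), so the squares are not orthogonal.
Conclusion: NO.

NO


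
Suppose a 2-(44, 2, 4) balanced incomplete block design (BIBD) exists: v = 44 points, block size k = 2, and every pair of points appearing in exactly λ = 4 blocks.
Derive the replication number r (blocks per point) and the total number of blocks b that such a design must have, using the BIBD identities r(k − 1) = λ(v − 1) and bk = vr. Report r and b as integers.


Any 2-(v, k, λ) BIBD satisfies two necessary conditions:
  (i)  Each point sits in r blocks, and counting incidences through any fixed point gives r(k − 1) = λ(v − 1), so r = λ(v − 1)/(k − 1).
  (ii) Total incidences bk = vr, so b = vr/k.
Step 1: r = λ(v − 1)/(k − 1) = 4·(44 − 1)/(2 − 1) = 4·43/1 = 172/1 = 172.
Step 2: b = vr/k = 44·172/2 = 7568/2 = 3784.
Check integrality: r = 172 ∈ Z ✓, b = 3784 ∈ Z ✓.
(These identities are necessary conditions: they determine r and b for any design with these parameters, but do not by themselves prove that one exists.)

r = 172, b = 3784.


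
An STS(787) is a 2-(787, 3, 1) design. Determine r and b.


An STS(v) is a 2-(v, 3, 1) BIBD: block size k = 3, λ = 1.
Replication: r(k − 1) = λ(v − 1) ⇒ r·2 = 787 − 1 = 786 ⇒ r = 393.
Block count: b = v(v − 1)/6 = 787·786/6 = 618582/6 = 103097.

r = 393, b = 103097.


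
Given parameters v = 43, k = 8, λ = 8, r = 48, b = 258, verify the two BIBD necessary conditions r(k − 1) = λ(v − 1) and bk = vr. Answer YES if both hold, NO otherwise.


Condition (i): r(k − 1) = 48·7 = 336; λ(v − 1) = 8·42 = 336. Match? YES.
Condition (ii): bk = 258·8 = 2064; vr = 43·48 = 2064. Match? YES.
Both conditions hold? YES.

YES


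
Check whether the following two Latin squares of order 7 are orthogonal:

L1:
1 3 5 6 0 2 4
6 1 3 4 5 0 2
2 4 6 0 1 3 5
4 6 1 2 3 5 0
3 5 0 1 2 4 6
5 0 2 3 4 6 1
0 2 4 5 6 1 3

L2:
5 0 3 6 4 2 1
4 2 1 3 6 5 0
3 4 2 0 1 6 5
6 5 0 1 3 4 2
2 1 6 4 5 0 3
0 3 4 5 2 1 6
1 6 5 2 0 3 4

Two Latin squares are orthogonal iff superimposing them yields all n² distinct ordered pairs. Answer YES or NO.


Form the n² = 49 superimposed pairs (L1[i][j], L2[i][j]), row by row (rows and columns indexed from 0):
row 0: (1,5) (3,0) (5,3) (6,6) (0,4) (2,2) (4,1)
row 1: (6,4) (1,2) (3,1) (4,3) (5,6) (0,5) (2,0)
row 2: (2,3) (4,4) (6,2) (0,0) (1,1) (3,6) (5,5)
row 3: (4,6) (6,5) (1,0) (2,1) (3,3) (5,4) (0,2)
row 4: (3,2) (5,1) (0,6) (1,4) (2,5) (4,0) (6,3)
row 5: (5,0) (0,3) (2,4) (3,5) (4,2) (6,1) (1,6)
row 6: (0,1) (2,6) (4,5) (5,2) (6,0) (1,3) (3,4)
Orthogonality requires all 49 pairs distinct.
Check by first coordinate: for each symbol s of L1, list the L2 entries in the n cells where L1 = s; they must all differ.
  L1 = 0: L2 entries (in reading order) 4, 5, 0, 2, 6, 3, 1 — all 7 distinct ✓
  L1 = 1: L2 entries (in reading order) 5, 2, 1, 0, 4, 6, 3 — all 7 distinct ✓
  L1 = 2: L2 entries (in reading order) 2, 0, 3, 1, 5, 4, 6 — all 7 distinct ✓
  L1 = 3: L2 entries (in reading order) 0, 1, 6, 3, 2, 5, 4 — all 7 distinct ✓
  L1 = 4: L2 entries (in reading order) 1, 3, 4, 6, 0, 2, 5 — all 7 distinct ✓
  L1 = 5: L2 entries (in reading order) 3, 6, 5, 4, 1, 0, 2 — all 7 distinct ✓
  L1 = 6: L2 entries (in reading order) 6, 4, 2, 5, 3, 1, 0 — all 7 distinct ✓
Every symbol of L1 meets every symbol of L2 exactly once, so all 49 pairs are distinct (49 of 49).
Conclusion: YES.

YES


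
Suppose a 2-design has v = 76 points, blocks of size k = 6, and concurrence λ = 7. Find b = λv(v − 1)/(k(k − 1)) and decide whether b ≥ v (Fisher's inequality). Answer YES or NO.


b = λv(v − 1)/(k(k − 1)) = 7·76·75/(6·5) = 39900/30 = 1330.
Compare with v = 76: b ≥ v, so Fisher's inequality holds.

YES


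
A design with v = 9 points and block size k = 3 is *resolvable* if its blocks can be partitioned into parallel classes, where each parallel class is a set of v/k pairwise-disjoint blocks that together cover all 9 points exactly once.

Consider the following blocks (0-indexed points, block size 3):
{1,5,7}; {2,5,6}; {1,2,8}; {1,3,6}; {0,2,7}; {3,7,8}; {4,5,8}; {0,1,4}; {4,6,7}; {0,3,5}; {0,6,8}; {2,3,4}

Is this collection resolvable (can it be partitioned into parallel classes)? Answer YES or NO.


v = 9, block size k = 3, number of blocks = 12.
For resolvability, blocks must partition into parallel classes of size v/k = 3.
Total blocks must therefore be a multiple of 3: 12 = 3·4 + 0 ⇒ divisible ✓.
Greedy packing gives 4 candidate class(es). Each should be a full parallel class (size 3, covers all 9 points).
  Class 1 (3 blocks): {1,5,7}; {0,6,8}; {2,3,4}. Points covered: [0, 1, 2, 3, 4, 5, 6, 7, 8].
  Class 2 (3 blocks): {2,5,6}; {3,7,8}; {0,1,4}. Points covered: [0, 1, 2, 3, 4, 5, 6, 7, 8].
  Class 3 (3 blocks): {1,2,8}; {4,6,7}; {0,3,5}. Points covered: [0, 1, 2, 3, 4, 5, 6, 7, 8].
  Class 4 (3 blocks): {1,3,6}; {0,2,7}; {4,5,8}. Points covered: [0, 1, 2, 3, 4, 5, 6, 7, 8].
All classes full (size 3)? YES. All classes cover every point? YES.
Resolvable? YES.

YES


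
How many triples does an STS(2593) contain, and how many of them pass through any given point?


An STS(v) is a 2-(v, 3, 1) BIBD: block size k = 3, λ = 1.
Replication: r(k − 1) = λ(v − 1) ⇒ r·2 = 2593 − 1 = 2592 ⇒ r = 1296.
Block count: b = v(v − 1)/6 = 2593·2592/6 = 6721056/6 = 1120176.
(Check via bk = vr: 1120176·3 = 3360528 = 2593·1296 = 3360528 ✓.)

r = 1296, b = 1120176.


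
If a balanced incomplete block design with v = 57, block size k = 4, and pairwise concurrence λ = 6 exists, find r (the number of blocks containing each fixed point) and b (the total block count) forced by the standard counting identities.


Any 2-(v, k, λ) BIBD satisfies two necessary conditions:
  (i)  Each point sits in r blocks, and counting incidences through any fixed point gives r(k − 1) = λ(v − 1), so r = λ(v − 1)/(k − 1).
  (ii) Total incidences bk = vr, so b = vr/k.
Step 1: r = λ(v − 1)/(k − 1) = 6·(57 − 1)/(4 − 1) = 6·56/3 = 336/3 = 112.
Step 2: b = vr/k = 57·112/4 = 6384/4 = 1596.
Check integrality: r = 112 ∈ Z ✓, b = 1596 ∈ Z ✓.
(These identities are necessary conditions: they determine r and b for any design with these parameters, but do not by themselves prove that one exists.)

r = 112, b = 1596.


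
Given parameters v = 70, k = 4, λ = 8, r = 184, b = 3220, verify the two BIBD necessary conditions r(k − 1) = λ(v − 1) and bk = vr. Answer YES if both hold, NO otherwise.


Condition (i): r(k − 1) = 184·3 = 552; λ(v − 1) = 8·69 = 552. Match? YES.
Condition (ii): bk = 3220·4 = 12880; vr = 70·184 = 12880. Match? YES.
Both conditions hold? YES.

YES


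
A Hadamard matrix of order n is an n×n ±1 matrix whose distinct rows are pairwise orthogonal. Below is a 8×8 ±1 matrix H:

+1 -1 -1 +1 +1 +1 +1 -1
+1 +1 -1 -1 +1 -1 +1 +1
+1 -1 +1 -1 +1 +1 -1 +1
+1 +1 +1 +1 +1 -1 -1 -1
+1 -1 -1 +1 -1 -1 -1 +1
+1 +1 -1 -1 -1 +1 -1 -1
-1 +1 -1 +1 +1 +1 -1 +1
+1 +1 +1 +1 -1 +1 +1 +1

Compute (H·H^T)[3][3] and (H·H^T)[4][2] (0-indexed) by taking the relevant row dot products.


Row 2 of H: [1, -1, 1, -1, 1, 1, -1, 1].
Row 3 of H: [1, 1, 1, 1, 1, -1, -1, -1].
Row 4 of H: [1, -1, -1, 1, -1, -1, -1, 1].
(H·H^T)[3][3] = Σ_j H[3][j]·H[3][j] = (1)² + (1)² + (1)² + (1)² + (1)² + (-1)² + (-1)² + (-1)² = 1 + 1 + 1 + 1 + 1 + 1 + 1 + 1 = 8.
(H·H^T)[4][2] = Σ_j H[4][j]·H[2][j] = (1)·(1) + (-1)·(-1) + (-1)·(1) + (1)·(-1) + (-1)·(1) + (-1)·(1) + (-1)·(-1) + (1)·(1) = 1 + 1 + -1 + -1 + -1 + -1 + 1 + 1 = 0.
So rows 4 and 2 are orthogonal; the diagonal entry equals n = 8.

(3,3) entry = 8; (4,2) entry = 0.
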